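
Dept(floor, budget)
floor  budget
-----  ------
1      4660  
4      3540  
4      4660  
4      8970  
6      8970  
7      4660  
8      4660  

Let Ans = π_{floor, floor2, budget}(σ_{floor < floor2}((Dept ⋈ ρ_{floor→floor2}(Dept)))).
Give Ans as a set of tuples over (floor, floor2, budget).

{(1, 4, 4660), (1, 7, 4660), (1, 8, 4660), (4, 6, 8970), (4, 7, 4660), (4, 8, 4660), (7, 8, 4660)}

ρ[floor→floor2]: schema becomes (floor2, budget); tuples unchanged.
Natural join on budget: {(1, 4660, 1), (1, 4660, 4), (1, 4660, 7), (1, 4660, 8), (4, 3540, 4), (4, 4660, 1), (4, 4660, 4), (4, 4660, 7), (4, 4660, 8), (4, 8970, 4), (4, 8970, 6), (6, 8970, 4), (6, 8970, 6), (7, 4660, 1), (7, 4660, 4), (7, 4660, 7), (7, 4660, 8), (8, 4660, 1), (8, 4660, 4), (8, 4660, 7), (8, 4660, 8)}
σ[floor < floor2]: keep tuples satisfying floor < floor2 → {(1, 4660, 4), (1, 4660, 7), (1, 4660, 8), (4, 4660, 7), (4, 4660, 8), (4, 8970, 6), (7, 4660, 8)}
π[floor, floor2, budget]: project onto (floor, floor2, budget) → {(1, 4, 4660), (1, 7, 4660), (1, 8, 4660), (4, 6, 8970), (4, 7, 4660), (4, 8, 4660), (7, 8, 4660)}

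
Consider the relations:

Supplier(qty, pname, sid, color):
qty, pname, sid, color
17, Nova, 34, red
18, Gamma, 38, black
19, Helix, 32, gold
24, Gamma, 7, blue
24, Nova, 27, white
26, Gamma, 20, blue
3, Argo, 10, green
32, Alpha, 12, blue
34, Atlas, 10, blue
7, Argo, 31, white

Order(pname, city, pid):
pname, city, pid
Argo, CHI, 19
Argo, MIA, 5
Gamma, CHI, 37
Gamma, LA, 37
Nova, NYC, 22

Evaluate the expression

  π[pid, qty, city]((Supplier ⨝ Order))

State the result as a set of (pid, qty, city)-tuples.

Joining Supplier and Order on pname yields {(17, Nova, 34, red, NYC, 22), (18, Gamma, 38, black, CHI, 37), (18, Gamma, 38, black, LA, 37), (24, Gamma, 7, blue, CHI, 37), (24, Gamma, 7, blue, LA, 37), (24, Nova, 27, white, NYC, 22), (26, Gamma, 20, blue, CHI, 37), (26, Gamma, 20, blue, LA, 37), (3, Argo, 10, green, CHI, 19), (3, Argo, 10, green, MIA, 5), (7, Argo, 31, white, CHI, 19), (7, Argo, 31, white, MIA, 5)}.
Keep only column(s) pid, qty, city: {(19, 3, CHI), (19, 7, CHI), (22, 17, NYC), (22, 24, NYC), (37, 18, CHI), (37, 18, LA), (37, 24, CHI), (37, 24, LA), (37, 26, CHI), (37, 26, LA), (5, 3, MIA), (5, 7, MIA)}

{(19, 3, CHI), (19, 7, CHI), (22, 17, NYC), (22, 24, NYC), (37, 18, CHI), (37, 18, LA), (37, 24, CHI), (37, 24, LA), (37, 26, CHI), (37, 26, LA), (5, 3, MIA), (5, 7, MIA)}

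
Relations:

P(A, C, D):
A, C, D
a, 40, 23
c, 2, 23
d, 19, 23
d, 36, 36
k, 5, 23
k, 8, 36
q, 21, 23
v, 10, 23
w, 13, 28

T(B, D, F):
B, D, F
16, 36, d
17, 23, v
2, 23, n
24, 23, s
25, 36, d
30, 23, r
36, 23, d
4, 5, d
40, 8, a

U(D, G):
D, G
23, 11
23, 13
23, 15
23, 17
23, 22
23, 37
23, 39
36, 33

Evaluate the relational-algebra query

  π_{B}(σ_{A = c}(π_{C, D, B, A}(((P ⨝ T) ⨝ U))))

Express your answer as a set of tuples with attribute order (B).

{17, 2, 24, 30, 36}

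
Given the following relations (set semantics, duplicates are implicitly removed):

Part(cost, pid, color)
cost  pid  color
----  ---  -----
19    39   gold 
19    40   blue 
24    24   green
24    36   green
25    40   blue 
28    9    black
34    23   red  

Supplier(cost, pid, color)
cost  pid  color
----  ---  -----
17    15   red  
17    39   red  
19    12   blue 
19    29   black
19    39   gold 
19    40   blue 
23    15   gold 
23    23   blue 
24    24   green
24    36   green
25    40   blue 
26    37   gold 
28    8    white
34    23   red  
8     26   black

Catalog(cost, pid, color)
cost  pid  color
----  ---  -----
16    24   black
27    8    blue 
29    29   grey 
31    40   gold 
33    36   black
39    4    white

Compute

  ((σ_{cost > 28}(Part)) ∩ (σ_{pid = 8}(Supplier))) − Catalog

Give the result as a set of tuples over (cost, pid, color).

σ[cost > 28]: keep tuples satisfying cost > 28 → {(34, 23, red)}
σ[pid = 8]: keep tuples satisfying pid = 8 → {(28, 8, white)}
Intersection: {(34, 23, red)} with {(28, 8, white)} → {}
Difference: {} with {(16, 24, black), (27, 8, blue), (29, 29, grey), (31, 40, gold), (33, 36, black), (39, 4, white)} → {}

{}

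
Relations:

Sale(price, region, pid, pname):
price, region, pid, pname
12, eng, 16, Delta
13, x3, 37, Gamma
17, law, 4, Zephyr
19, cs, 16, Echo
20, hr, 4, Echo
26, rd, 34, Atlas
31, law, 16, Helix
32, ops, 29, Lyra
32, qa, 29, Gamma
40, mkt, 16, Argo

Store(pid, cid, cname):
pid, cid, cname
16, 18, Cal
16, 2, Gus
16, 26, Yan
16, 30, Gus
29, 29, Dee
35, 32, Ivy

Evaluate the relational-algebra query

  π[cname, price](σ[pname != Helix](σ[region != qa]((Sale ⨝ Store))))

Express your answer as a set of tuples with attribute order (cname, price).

{(Cal, 12), (Cal, 19), (Cal, 40), (Dee, 32), (Gus, 12), (Gus, 19), (Gus, 40), (Yan, 12), (Yan, 19), (Yan, 40)}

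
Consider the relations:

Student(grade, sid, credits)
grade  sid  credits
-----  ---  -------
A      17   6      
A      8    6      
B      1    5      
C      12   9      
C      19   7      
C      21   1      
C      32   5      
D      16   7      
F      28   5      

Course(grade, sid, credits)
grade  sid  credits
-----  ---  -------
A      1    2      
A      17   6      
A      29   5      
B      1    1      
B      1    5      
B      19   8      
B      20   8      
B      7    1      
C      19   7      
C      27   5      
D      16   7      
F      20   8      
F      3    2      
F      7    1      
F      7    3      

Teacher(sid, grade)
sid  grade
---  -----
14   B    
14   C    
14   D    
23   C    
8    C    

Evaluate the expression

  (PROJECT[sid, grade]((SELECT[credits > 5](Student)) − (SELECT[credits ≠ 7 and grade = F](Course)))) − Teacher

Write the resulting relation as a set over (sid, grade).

{(12, C), (16, D), (17, A), (19, C), (8, A)}

Apply σ_{credits > 5}; surviving tuples: {(A, 17, 6), (A, 8, 6), (C, 12, 9), (C, 19, 7), (D, 16, 7)}
Apply σ_{credits ≠ 7 and grade = F}; surviving tuples: {(F, 20, 8), (F, 3, 2), (F, 7, 1), (F, 7, 3)}
Set difference of the two operands is {(A, 17, 6), (A, 8, 6), (C, 12, 9), (C, 19, 7), (D, 16, 7)}.
π_{sid, grade} gives {(12, C), (16, D), (17, A), (19, C), (8, A)}.
Set difference of the two operands is {(12, C), (16, D), (17, A), (19, C), (8, A)}.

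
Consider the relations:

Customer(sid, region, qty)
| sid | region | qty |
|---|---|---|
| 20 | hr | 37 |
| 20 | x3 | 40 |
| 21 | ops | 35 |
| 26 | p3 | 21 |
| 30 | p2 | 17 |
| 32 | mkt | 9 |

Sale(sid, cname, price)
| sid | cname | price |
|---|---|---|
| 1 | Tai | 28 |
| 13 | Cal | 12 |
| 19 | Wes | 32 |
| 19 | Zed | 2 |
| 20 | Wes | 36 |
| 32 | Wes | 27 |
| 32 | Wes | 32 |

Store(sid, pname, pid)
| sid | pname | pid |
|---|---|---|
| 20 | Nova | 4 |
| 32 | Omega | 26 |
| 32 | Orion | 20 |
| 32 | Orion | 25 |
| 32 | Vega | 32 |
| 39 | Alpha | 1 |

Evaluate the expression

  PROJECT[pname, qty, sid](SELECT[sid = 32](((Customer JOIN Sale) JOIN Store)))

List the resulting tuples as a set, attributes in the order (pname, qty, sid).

Natural join on sid: {(20, hr, 37, Wes, 36), (20, x3, 40, Wes, 36), (32, mkt, 9, Wes, 27), (32, mkt, 9, Wes, 32)}
Natural join on sid: {(20, hr, 37, Wes, 36, Nova, 4), (20, x3, 40, Wes, 36, Nova, 4), (32, mkt, 9, Wes, 27, Omega, 26), (32, mkt, 9, Wes, 27, Orion, 20), (32, mkt, 9, Wes, 27, Orion, 25), (32, mkt, 9, Wes, 27, Vega, 32), (32, mkt, 9, Wes, 32, Omega, 26), (32, mkt, 9, Wes, 32, Orion, 20), (32, mkt, 9, Wes, 32, Orion, 25), (32, mkt, 9, Wes, 32, Vega, 32)}
Filtering on sid = 32 leaves {(32, mkt, 9, Wes, 27, Omega, 26), (32, mkt, 9, Wes, 27, Orion, 20), (32, mkt, 9, Wes, 27, Orion, 25), (32, mkt, 9, Wes, 27, Vega, 32), (32, mkt, 9, Wes, 32, Omega, 26), (32, mkt, 9, Wes, 32, Orion, 20), (32, mkt, 9, Wes, 32, Orion, 25), (32, mkt, 9, Wes, 32, Vega, 32)}.
π[pname, qty, sid]: project onto (pname, qty, sid) (5 duplicate(s) eliminated) → {(Omega, 9, 32), (Orion, 9, 32), (Vega, 9, 32)}

{(Omega, 9, 32), (Orion, 9, 32), (Vega, 9, 32)}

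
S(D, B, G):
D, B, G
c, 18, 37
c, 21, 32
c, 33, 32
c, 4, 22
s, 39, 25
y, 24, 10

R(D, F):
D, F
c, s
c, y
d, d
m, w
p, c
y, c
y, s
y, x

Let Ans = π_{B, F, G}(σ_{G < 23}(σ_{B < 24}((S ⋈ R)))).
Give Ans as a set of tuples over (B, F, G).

Natural join on D: {(c, 18, 37, s), (c, 18, 37, y), (c, 21, 32, s), (c, 21, 32, y), (c, 33, 32, s), (c, 33, 32, y), (c, 4, 22, s), (c, 4, 22, y), (y, 24, 10, c), (y, 24, 10, s), (y, 24, 10, x)}
Filtering on B < 24 leaves {(c, 18, 37, s), (c, 18, 37, y), (c, 21, 32, s), (c, 21, 32, y), (c, 4, 22, s), (c, 4, 22, y)}.
Filtering on G < 23 leaves {(c, 4, 22, s), (c, 4, 22, y)}.
Projecting to B, F, G: {(4, s, 22), (4, y, 22)}

{(4, s, 22), (4, y, 22)}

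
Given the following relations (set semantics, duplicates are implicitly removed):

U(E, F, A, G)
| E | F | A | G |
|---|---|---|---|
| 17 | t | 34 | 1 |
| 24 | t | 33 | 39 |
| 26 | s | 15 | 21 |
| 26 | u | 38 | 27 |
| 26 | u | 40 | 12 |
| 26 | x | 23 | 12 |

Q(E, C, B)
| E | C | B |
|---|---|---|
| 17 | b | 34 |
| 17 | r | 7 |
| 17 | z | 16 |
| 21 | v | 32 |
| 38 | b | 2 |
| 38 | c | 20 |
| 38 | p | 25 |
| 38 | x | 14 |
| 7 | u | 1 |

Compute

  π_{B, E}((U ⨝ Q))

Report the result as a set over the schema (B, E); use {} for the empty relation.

{(16, 17), (34, 17), (7, 17)}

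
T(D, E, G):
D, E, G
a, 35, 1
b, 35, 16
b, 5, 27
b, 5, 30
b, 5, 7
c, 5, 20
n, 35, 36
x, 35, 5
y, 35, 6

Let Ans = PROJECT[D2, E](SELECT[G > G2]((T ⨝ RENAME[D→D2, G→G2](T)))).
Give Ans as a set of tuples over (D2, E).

{(a, 35), (b, 35), (b, 5), (c, 5), (x, 35), (y, 35)}

ρ[D→D2, G→G2]: schema becomes (D2, E, G2); tuples unchanged.
Natural join on E: {(a, 35, 1, a, 1), (a, 35, 1, b, 16), (a, 35, 1, n, 36), (a, 35, 1, x, 5), (a, 35, 1, y, 6), (b, 35, 16, a, 1), (b, 35, 16, b, 16), (b, 35, 16, n, 36), (b, 35, 16, x, 5), (b, 35, 16, y, 6), (b, 5, 27, b, 27), (b, 5, 27, b, 30), (b, 5, 27, b, 7), (b, 5, 27, c, 20), (b, 5, 30, b, 27), (b, 5, 30, b, 30), (b, 5, 30, b, 7), (b, 5, 30, c, 20), (b, 5, 7, b, 27), (b, 5, 7, b, 30), (b, 5, 7, b, 7), (b, 5, 7, c, 20), (c, 5, 20, b, 27), (c, 5, 20, b, 30), (c, 5, 20, b, 7), (c, 5, 20, c, 20), (n, 35, 36, a, 1), (n, 35, 36, b, 16), (n, 35, 36, n, 36), (n, 35, 36, x, 5), (n, 35, 36, y, 6), (x, 35, 5, a, 1), (x, 35, 5, b, 16), (x, 35, 5, n, 36), (x, 35, 5, x, 5), (x, 35, 5, y, 6), (y, 35, 6, a, 1), (y, 35, 6, b, 16), (y, 35, 6, n, 36), (y, 35, 6, x, 5), (y, 35, 6, y, 6)}
σ[G > G2]: keep tuples satisfying G > G2 → {(b, 35, 16, a, 1), (b, 35, 16, x, 5), (b, 35, 16, y, 6), (b, 5, 27, b, 7), (b, 5, 27, c, 20), (b, 5, 30, b, 27), (b, 5, 30, b, 7), (b, 5, 30, c, 20), (c, 5, 20, b, 7), (n, 35, 36, a, 1), (n, 35, 36, b, 16), (n, 35, 36, x, 5), (n, 35, 36, y, 6), (x, 35, 5, a, 1), (y, 35, 6, a, 1), (y, 35, 6, x, 5)}
π_{D2, E} gives {(a, 35), (b, 35), (b, 5), (c, 5), (x, 35), (y, 35)} (10 duplicate(s) eliminated).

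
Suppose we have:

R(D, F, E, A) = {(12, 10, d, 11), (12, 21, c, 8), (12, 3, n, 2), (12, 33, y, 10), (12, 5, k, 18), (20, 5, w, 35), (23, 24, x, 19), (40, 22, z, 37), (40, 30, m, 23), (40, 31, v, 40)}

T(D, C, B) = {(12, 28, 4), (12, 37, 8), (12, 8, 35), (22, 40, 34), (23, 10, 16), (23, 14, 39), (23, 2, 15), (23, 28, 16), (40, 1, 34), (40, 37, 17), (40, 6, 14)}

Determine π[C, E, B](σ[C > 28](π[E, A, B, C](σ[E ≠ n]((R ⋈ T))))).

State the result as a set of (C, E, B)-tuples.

Natural join on D: {(12, 10, d, 11, 28, 4), (12, 10, d, 11, 37, 8), (12, 10, d, 11, 8, 35), (12, 21, c, 8, 28, 4), (12, 21, c, 8, 37, 8), (12, 21, c, 8, 8, 35), (12, 3, n, 2, 28, 4), (12, 3, n, 2, 37, 8), (12, 3, n, 2, 8, 35), (12, 33, y, 10, 28, 4), (12, 33, y, 10, 37, 8), (12, 33, y, 10, 8, 35), (12, 5, k, 18, 28, 4), (12, 5, k, 18, 37, 8), (12, 5, k, 18, 8, 35), (23, 24, x, 19, 10, 16), (23, 24, x, 19, 14, 39), (23, 24, x, 19, 2, 15), (23, 24, x, 19, 28, 16), (40, 22, z, 37, 1, 34), (40, 22, z, 37, 37, 17), (40, 22, z, 37, 6, 14), (40, 30, m, 23, 1, 34), (40, 30, m, 23, 37, 17), (40, 30, m, 23, 6, 14), (40, 31, v, 40, 1, 34), (40, 31, v, 40, 37, 17), (40, 31, v, 40, 6, 14)}
Apply σ_{E ≠ n}; surviving tuples: {(12, 10, d, 11, 28, 4), (12, 10, d, 11, 37, 8), (12, 10, d, 11, 8, 35), (12, 21, c, 8, 28, 4), (12, 21, c, 8, 37, 8), (12, 21, c, 8, 8, 35), (12, 33, y, 10, 28, 4), (12, 33, y, 10, 37, 8), (12, 33, y, 10, 8, 35), (12, 5, k, 18, 28, 4), (12, 5, k, 18, 37, 8), (12, 5, k, 18, 8, 35), (23, 24, x, 19, 10, 16), (23, 24, x, 19, 14, 39), (23, 24, x, 19, 2, 15), (23, 24, x, 19, 28, 16), (40, 22, z, 37, 1, 34), (40, 22, z, 37, 37, 17), (40, 22, z, 37, 6, 14), (40, 30, m, 23, 1, 34), (40, 30, m, 23, 37, 17), (40, 30, m, 23, 6, 14), (40, 31, v, 40, 1, 34), (40, 31, v, 40, 37, 17), (40, 31, v, 40, 6, 14)}
π[E, A, B, C]: project onto (E, A, B, C) → {(c, 8, 35, 8), (c, 8, 4, 28), (c, 8, 8, 37), (d, 11, 35, 8), (d, 11, 4, 28), (d, 11, 8, 37), (k, 18, 35, 8), (k, 18, 4, 28), (k, 18, 8, 37), (m, 23, 14, 6), (m, 23, 17, 37), (m, 23, 34, 1), (v, 40, 14, 6), (v, 40, 17, 37), (v, 40, 34, 1), (x, 19, 15, 2), (x, 19, 16, 10), (x, 19, 16, 28), (x, 19, 39, 14), (y, 10, 35, 8), (y, 10, 4, 28), (y, 10, 8, 37), (z, 37, 14, 6), (z, 37, 17, 37), (z, 37, 34, 1)}
Apply σ_{C > 28}; surviving tuples: {(c, 8, 8, 37), (d, 11, 8, 37), (k, 18, 8, 37), (m, 23, 17, 37), (v, 40, 17, 37), (y, 10, 8, 37), (z, 37, 17, 37)}
π[C, E, B]: project onto (C, E, B) → {(37, c, 8), (37, d, 8), (37, k, 8), (37, m, 17), (37, v, 17), (37, y, 8), (37, z, 17)}

{(37, c, 8), (37, d, 8), (37, k, 8), (37, m, 17), (37, v, 17), (37, y, 8), (37, z, 17)}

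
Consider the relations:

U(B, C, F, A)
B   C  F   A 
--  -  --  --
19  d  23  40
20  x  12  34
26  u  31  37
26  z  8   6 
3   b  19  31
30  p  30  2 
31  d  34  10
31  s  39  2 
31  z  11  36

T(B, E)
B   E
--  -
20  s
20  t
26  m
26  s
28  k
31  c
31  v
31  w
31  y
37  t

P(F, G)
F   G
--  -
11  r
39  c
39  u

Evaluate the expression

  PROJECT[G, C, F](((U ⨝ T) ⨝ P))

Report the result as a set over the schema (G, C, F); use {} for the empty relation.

{(c, s, 39), (r, z, 11), (u, s, 39)}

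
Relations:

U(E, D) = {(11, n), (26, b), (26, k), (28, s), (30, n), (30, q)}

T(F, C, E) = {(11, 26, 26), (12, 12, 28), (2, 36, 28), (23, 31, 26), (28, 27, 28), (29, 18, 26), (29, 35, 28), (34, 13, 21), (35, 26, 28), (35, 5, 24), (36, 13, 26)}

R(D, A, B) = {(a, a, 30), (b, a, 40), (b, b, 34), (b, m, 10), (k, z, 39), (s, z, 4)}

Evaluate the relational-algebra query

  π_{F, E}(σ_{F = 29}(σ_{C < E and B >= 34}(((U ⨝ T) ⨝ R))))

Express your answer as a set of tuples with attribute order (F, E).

Joining U and T on E yields {(26, b, 11, 26), (26, b, 23, 31), (26, b, 29, 18), (26, b, 36, 13), (26, k, 11, 26), (26, k, 23, 31), (26, k, 29, 18), (26, k, 36, 13), (28, s, 12, 12), (28, s, 2, 36), (28, s, 28, 27), (28, s, 29, 35), (28, s, 35, 26)}.
Joining (U ⨝ T) and R on D yields {(26, b, 11, 26, a, 40), (26, b, 11, 26, b, 34), (26, b, 11, 26, m, 10), (26, b, 23, 31, a, 40), (26, b, 23, 31, b, 34), (26, b, 23, 31, m, 10), (26, b, 29, 18, a, 40), (26, b, 29, 18, b, 34), (26, b, 29, 18, m, 10), (26, b, 36, 13, a, 40), (26, b, 36, 13, b, 34), (26, b, 36, 13, m, 10), (26, k, 11, 26, z, 39), (26, k, 23, 31, z, 39), (26, k, 29, 18, z, 39), (26, k, 36, 13, z, 39), (28, s, 12, 12, z, 4), (28, s, 2, 36, z, 4), (28, s, 28, 27, z, 4), (28, s, 29, 35, z, 4), (28, s, 35, 26, z, 4)}.
Selection C < E and B >= 34: {(26, b, 29, 18, a, 40), (26, b, 29, 18, b, 34), (26, b, 36, 13, a, 40), (26, b, 36, 13, b, 34), (26, k, 29, 18, z, 39), (26, k, 36, 13, z, 39)}
Selection F = 29: {(26, b, 29, 18, a, 40), (26, b, 29, 18, b, 34), (26, k, 29, 18, z, 39)}
π_{F, E} gives {(29, 26)} (2 duplicate(s) eliminated).

{(29, 26)}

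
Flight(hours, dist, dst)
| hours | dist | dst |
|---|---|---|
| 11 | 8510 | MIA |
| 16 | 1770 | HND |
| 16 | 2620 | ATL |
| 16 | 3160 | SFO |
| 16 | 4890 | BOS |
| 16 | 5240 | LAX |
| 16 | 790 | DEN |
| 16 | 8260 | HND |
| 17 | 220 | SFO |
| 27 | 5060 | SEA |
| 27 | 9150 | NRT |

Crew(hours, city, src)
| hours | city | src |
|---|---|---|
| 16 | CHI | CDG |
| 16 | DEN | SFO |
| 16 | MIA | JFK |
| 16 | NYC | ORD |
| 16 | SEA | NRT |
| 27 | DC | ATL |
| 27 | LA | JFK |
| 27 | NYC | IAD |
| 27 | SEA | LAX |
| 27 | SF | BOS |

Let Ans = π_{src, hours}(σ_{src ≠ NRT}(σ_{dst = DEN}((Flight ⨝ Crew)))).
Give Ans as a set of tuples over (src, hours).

Joining Flight and Crew on hours yields {(16, 1770, HND, CHI, CDG), (16, 1770, HND, DEN, SFO), (16, 1770, HND, MIA, JFK), (16, 1770, HND, NYC, ORD), (16, 1770, HND, SEA, NRT), (16, 2620, ATL, CHI, CDG), (16, 2620, ATL, DEN, SFO), (16, 2620, ATL, MIA, JFK), (16, 2620, ATL, NYC, ORD), (16, 2620, ATL, SEA, NRT), (16, 3160, SFO, CHI, CDG), (16, 3160, SFO, DEN, SFO), (16, 3160, SFO, MIA, JFK), (16, 3160, SFO, NYC, ORD), (16, 3160, SFO, SEA, NRT), (16, 4890, BOS, CHI, CDG), (16, 4890, BOS, DEN, SFO), (16, 4890, BOS, MIA, JFK), (16, 4890, BOS, NYC, ORD), (16, 4890, BOS, SEA, NRT), (16, 5240, LAX, CHI, CDG), (16, 5240, LAX, DEN, SFO), (16, 5240, LAX, MIA, JFK), (16, 5240, LAX, NYC, ORD), (16, 5240, LAX, SEA, NRT), (16, 790, DEN, CHI, CDG), (16, 790, DEN, DEN, SFO), (16, 790, DEN, MIA, JFK), (16, 790, DEN, NYC, ORD), (16, 790, DEN, SEA, NRT), (16, 8260, HND, CHI, CDG), (16, 8260, HND, DEN, SFO), (16, 8260, HND, MIA, JFK), (16, 8260, HND, NYC, ORD), (16, 8260, HND, SEA, NRT), (27, 5060, SEA, DC, ATL), (27, 5060, SEA, LA, JFK), (27, 5060, SEA, NYC, IAD), (27, 5060, SEA, SEA, LAX), (27, 5060, SEA, SF, BOS), (27, 9150, NRT, DC, ATL), (27, 9150, NRT, LA, JFK), (27, 9150, NRT, NYC, IAD), (27, 9150, NRT, SEA, LAX), (27, 9150, NRT, SF, BOS)}.
Apply σ_{dst = DEN}; surviving tuples: {(16, 790, DEN, CHI, CDG), (16, 790, DEN, DEN, SFO), (16, 790, DEN, MIA, JFK), (16, 790, DEN, NYC, ORD), (16, 790, DEN, SEA, NRT)}
Apply σ_{src ≠ NRT}; surviving tuples: {(16, 790, DEN, CHI, CDG), (16, 790, DEN, DEN, SFO), (16, 790, DEN, MIA, JFK), (16, 790, DEN, NYC, ORD)}
Projecting to src, hours: {(CDG, 16), (JFK, 16), (ORD, 16), (SFO, 16)}

{(CDG, 16), (JFK, 16), (ORD, 16), (SFO, 16)}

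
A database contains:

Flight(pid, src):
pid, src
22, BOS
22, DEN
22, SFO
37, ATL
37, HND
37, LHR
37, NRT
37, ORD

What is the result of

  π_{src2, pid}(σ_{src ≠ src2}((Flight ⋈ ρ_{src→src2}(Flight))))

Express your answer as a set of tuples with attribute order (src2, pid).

ρ[src→src2]: schema becomes (pid, src2); tuples unchanged.
Joining Flight and ρ_{src→src2}(Flight) on pid yields {(22, BOS, BOS), (22, BOS, DEN), (22, BOS, SFO), (22, DEN, BOS), (22, DEN, DEN), (22, DEN, SFO), (22, SFO, BOS), (22, SFO, DEN), (22, SFO, SFO), (37, ATL, ATL), (37, ATL, HND), (37, ATL, LHR), (37, ATL, NRT), (37, ATL, ORD), (37, HND, ATL), (37, HND, HND), (37, HND, LHR), (37, HND, NRT), (37, HND, ORD), (37, LHR, ATL), (37, LHR, HND), (37, LHR, LHR), (37, LHR, NRT), (37, LHR, ORD), (37, NRT, ATL), (37, NRT, HND), (37, NRT, LHR), (37, NRT, NRT), (37, NRT, ORD), (37, ORD, ATL), (37, ORD, HND), (37, ORD, LHR), (37, ORD, NRT), (37, ORD, ORD)}.
Filtering on src ≠ src2 leaves {(22, BOS, DEN), (22, BOS, SFO), (22, DEN, BOS), (22, DEN, SFO), (22, SFO, BOS), (22, SFO, DEN), (37, ATL, HND), (37, ATL, LHR), (37, ATL, NRT), (37, ATL, ORD), (37, HND, ATL), (37, HND, LHR), (37, HND, NRT), (37, HND, ORD), (37, LHR, ATL), (37, LHR, HND), (37, LHR, NRT), (37, LHR, ORD), (37, NRT, ATL), (37, NRT, HND), (37, NRT, LHR), (37, NRT, ORD), (37, ORD, ATL), (37, ORD, HND), (37, ORD, LHR), (37, ORD, NRT)}.
π[src2, pid]: project onto (src2, pid) (18 duplicate(s) eliminated) → {(ATL, 37), (BOS, 22), (DEN, 22), (HND, 37), (LHR, 37), (NRT, 37), (ORD, 37), (SFO, 22)}

{(ATL, 37), (BOS, 22), (DEN, 22), (HND, 37), (LHR, 37), (NRT, 37), (ORD, 37), (SFO, 22)}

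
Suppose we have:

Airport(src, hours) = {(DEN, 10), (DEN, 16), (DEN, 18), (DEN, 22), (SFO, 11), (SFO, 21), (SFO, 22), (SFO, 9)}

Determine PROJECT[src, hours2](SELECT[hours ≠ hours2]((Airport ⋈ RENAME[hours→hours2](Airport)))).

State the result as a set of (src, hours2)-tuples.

ρ[hours→hours2]: schema becomes (src, hours2); tuples unchanged.
Airport ⋈ RENAME[hours→hours2](Airport) (natural join on src): {(DEN, 10, 10), (DEN, 10, 16), (DEN, 10, 18), (DEN, 10, 22), (DEN, 16, 10), (DEN, 16, 16), (DEN, 16, 18), (DEN, 16, 22), (DEN, 18, 10), (DEN, 18, 16), (DEN, 18, 18), (DEN, 18, 22), (DEN, 22, 10), (DEN, 22, 16), (DEN, 22, 18), (DEN, 22, 22), (SFO, 11, 11), (SFO, 11, 21), (SFO, 11, 22), (SFO, 11, 9), (SFO, 21, 11), (SFO, 21, 21), (SFO, 21, 22), (SFO, 21, 9), (SFO, 22, 11), (SFO, 22, 21), (SFO, 22, 22), (SFO, 22, 9), (SFO, 9, 11), (SFO, 9, 21), (SFO, 9, 22), (SFO, 9, 9)}
σ[hours ≠ hours2]: keep tuples satisfying hours ≠ hours2 → {(DEN, 10, 16), (DEN, 10, 18), (DEN, 10, 22), (DEN, 16, 10), (DEN, 16, 18), (DEN, 16, 22), (DEN, 18, 10), (DEN, 18, 16), (DEN, 18, 22), (DEN, 22, 10), (DEN, 22, 16), (DEN, 22, 18), (SFO, 11, 21), (SFO, 11, 22), (SFO, 11, 9), (SFO, 21, 11), (SFO, 21, 22), (SFO, 21, 9), (SFO, 22, 11), (SFO, 22, 21), (SFO, 22, 9), (SFO, 9, 11), (SFO, 9, 21), (SFO, 9, 22)}
Keep only column(s) src, hours2 (16 duplicate(s) eliminated): {(DEN, 10), (DEN, 16), (DEN, 18), (DEN, 22), (SFO, 11), (SFO, 21), (SFO, 22), (SFO, 9)}

{(DEN, 10), (DEN, 16), (DEN, 18), (DEN, 22), (SFO, 11), (SFO, 21), (SFO, 22), (SFO, 9)}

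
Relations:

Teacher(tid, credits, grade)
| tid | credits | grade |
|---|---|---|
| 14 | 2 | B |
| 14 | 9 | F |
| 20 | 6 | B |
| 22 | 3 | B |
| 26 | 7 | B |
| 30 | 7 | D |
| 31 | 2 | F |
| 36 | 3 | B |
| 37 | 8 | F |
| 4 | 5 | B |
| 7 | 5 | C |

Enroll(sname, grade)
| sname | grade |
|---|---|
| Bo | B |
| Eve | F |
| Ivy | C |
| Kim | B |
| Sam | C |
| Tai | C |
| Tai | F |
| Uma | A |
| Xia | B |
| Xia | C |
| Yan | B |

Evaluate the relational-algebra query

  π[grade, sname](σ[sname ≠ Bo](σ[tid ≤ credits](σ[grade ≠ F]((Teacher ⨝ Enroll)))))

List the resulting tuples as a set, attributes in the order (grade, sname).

Teacher ⋈ Enroll (natural join on grade): {(14, 2, B, Bo), (14, 2, B, Kim), (14, 2, B, Xia), (14, 2, B, Yan), (14, 9, F, Eve), (14, 9, F, Tai), (20, 6, B, Bo), (20, 6, B, Kim), (20, 6, B, Xia), (20, 6, B, Yan), (22, 3, B, Bo), (22, 3, B, Kim), (22, 3, B, Xia), (22, 3, B, Yan), (26, 7, B, Bo), (26, 7, B, Kim), (26, 7, B, Xia), (26, 7, B, Yan), (31, 2, F, Eve), (31, 2, F, Tai), (36, 3, B, Bo), (36, 3, B, Kim), (36, 3, B, Xia), (36, 3, B, Yan), (37, 8, F, Eve), (37, 8, F, Tai), (4, 5, B, Bo), (4, 5, B, Kim), (4, 5, B, Xia), (4, 5, B, Yan), (7, 5, C, Ivy), (7, 5, C, Sam), (7, 5, C, Tai), (7, 5, C, Xia)}
σ[grade ≠ F]: keep tuples satisfying grade ≠ F → {(14, 2, B, Bo), (14, 2, B, Kim), (14, 2, B, Xia), (14, 2, B, Yan), (20, 6, B, Bo), (20, 6, B, Kim), (20, 6, B, Xia), (20, 6, B, Yan), (22, 3, B, Bo), (22, 3, B, Kim), (22, 3, B, Xia), (22, 3, B, Yan), (26, 7, B, Bo), (26, 7, B, Kim), (26, 7, B, Xia), (26, 7, B, Yan), (36, 3, B, Bo), (36, 3, B, Kim), (36, 3, B, Xia), (36, 3, B, Yan), (4, 5, B, Bo), (4, 5, B, Kim), (4, 5, B, Xia), (4, 5, B, Yan), (7, 5, C, Ivy), (7, 5, C, Sam), (7, 5, C, Tai), (7, 5, C, Xia)}
σ[tid ≤ credits]: keep tuples satisfying tid ≤ credits → {(4, 5, B, Bo), (4, 5, B, Kim), (4, 5, B, Xia), (4, 5, B, Yan)}
σ[sname ≠ Bo]: keep tuples satisfying sname ≠ Bo → {(4, 5, B, Kim), (4, 5, B, Xia), (4, 5, B, Yan)}
Projecting to grade, sname: {(B, Kim), (B, Xia), (B, Yan)}

{(B, Kim), (B, Xia), (B, Yan)}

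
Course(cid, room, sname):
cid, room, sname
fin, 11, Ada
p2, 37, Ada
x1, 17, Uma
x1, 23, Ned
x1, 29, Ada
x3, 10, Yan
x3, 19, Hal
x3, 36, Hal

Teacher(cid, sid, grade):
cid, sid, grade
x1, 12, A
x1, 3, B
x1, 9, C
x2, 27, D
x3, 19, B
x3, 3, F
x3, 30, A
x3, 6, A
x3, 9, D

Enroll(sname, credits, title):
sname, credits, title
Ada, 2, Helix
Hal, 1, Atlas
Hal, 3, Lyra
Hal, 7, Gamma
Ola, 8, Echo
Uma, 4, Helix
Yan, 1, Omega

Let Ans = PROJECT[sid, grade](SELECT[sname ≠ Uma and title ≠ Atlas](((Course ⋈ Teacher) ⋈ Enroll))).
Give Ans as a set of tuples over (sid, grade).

{(12, A), (19, B), (3, B), (3, F), (30, A), (6, A), (9, C), (9, D)}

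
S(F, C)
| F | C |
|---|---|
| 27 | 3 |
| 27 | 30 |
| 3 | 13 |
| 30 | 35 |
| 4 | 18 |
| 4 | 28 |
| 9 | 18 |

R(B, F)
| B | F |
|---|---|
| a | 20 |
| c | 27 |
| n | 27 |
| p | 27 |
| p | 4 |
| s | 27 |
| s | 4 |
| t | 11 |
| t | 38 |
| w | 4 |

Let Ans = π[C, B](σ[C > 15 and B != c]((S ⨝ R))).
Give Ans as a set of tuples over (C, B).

Natural join on F: {(27, 3, c), (27, 3, n), (27, 3, p), (27, 3, s), (27, 30, c), (27, 30, n), (27, 30, p), (27, 30, s), (4, 18, p), (4, 18, s), (4, 18, w), (4, 28, p), (4, 28, s), (4, 28, w)}
σ[C > 15 and B != c]: keep tuples satisfying C > 15 and B != c → {(27, 30, n), (27, 30, p), (27, 30, s), (4, 18, p), (4, 18, s), (4, 18, w), (4, 28, p), (4, 28, s), (4, 28, w)}
Projecting to C, B: {(18, p), (18, s), (18, w), (28, p), (28, s), (28, w), (30, n), (30, p), (30, s)}

{(18, p), (18, s), (18, w), (28, p), (28, s), (28, w), (30, n), (30, p), (30, s)}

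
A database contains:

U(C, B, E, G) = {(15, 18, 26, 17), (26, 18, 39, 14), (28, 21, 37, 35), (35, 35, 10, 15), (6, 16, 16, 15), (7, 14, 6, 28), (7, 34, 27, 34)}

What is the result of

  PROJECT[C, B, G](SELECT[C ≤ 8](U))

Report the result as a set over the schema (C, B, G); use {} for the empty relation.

{(6, 16, 15), (7, 14, 28), (7, 34, 34)}

σ[C ≤ 8]: keep tuples satisfying C ≤ 8 → {(6, 16, 16, 15), (7, 14, 6, 28), (7, 34, 27, 34)}
π[C, B, G]: project onto (C, B, G) → {(6, 16, 15), (7, 14, 28), (7, 34, 34)}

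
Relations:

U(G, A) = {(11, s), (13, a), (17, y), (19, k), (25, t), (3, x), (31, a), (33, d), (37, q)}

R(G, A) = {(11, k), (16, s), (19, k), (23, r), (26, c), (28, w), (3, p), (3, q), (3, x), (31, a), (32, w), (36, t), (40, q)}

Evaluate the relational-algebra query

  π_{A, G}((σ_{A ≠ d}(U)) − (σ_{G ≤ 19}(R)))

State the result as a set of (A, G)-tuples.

{(a, 13), (a, 31), (q, 37), (s, 11), (t, 25), (y, 17)}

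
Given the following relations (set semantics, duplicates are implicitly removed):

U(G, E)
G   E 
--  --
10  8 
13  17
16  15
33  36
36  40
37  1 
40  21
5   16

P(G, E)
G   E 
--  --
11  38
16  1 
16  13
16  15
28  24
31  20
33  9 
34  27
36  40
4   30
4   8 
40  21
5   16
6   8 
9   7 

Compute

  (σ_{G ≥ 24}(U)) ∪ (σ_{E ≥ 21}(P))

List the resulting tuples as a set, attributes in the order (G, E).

Selection G ≥ 24: {(33, 36), (36, 40), (37, 1), (40, 21)}
Selection E ≥ 21: {(11, 38), (28, 24), (34, 27), (36, 40), (4, 30), (40, 21)}
Taking the union: {(11, 38), (28, 24), (33, 36), (34, 27), (36, 40), (37, 1), (4, 30), (40, 21)}

{(11, 38), (28, 24), (33, 36), (34, 27), (36, 40), (37, 1), (4, 30), (40, 21)}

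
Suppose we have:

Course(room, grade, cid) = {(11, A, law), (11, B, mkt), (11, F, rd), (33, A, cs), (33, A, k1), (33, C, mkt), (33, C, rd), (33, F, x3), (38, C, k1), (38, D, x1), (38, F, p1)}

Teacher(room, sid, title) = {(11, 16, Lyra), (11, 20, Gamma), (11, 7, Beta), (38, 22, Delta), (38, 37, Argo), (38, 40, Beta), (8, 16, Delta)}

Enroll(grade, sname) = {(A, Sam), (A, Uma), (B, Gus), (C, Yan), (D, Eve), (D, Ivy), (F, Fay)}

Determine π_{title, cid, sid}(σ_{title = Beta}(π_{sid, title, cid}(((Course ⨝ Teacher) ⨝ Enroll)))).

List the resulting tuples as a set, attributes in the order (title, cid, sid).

{(Beta, k1, 40), (Beta, law, 7), (Beta, mkt, 7), (Beta, p1, 40), (Beta, rd, 7), (Beta, x1, 40)}

Natural join on room: {(11, A, law, 16, Lyra), (11, A, law, 20, Gamma), (11, A, law, 7, Beta), (11, B, mkt, 16, Lyra), (11, B, mkt, 20, Gamma), (11, B, mkt, 7, Beta), (11, F, rd, 16, Lyra), (11, F, rd, 20, Gamma), (11, F, rd, 7, Beta), (38, C, k1, 22, Delta), (38, C, k1, 37, Argo), (38, C, k1, 40, Beta), (38, D, x1, 22, Delta), (38, D, x1, 37, Argo), (38, D, x1, 40, Beta), (38, F, p1, 22, Delta), (38, F, p1, 37, Argo), (38, F, p1, 40, Beta)}
Natural join on grade: {(11, A, law, 16, Lyra, Sam), (11, A, law, 16, Lyra, Uma), (11, A, law, 20, Gamma, Sam), (11, A, law, 20, Gamma, Uma), (11, A, law, 7, Beta, Sam), (11, A, law, 7, Beta, Uma), (11, B, mkt, 16, Lyra, Gus), (11, B, mkt, 20, Gamma, Gus), (11, B, mkt, 7, Beta, Gus), (11, F, rd, 16, Lyra, Fay), (11, F, rd, 20, Gamma, Fay), (11, F, rd, 7, Beta, Fay), (38, C, k1, 22, Delta, Yan), (38, C, k1, 37, Argo, Yan), (38, C, k1, 40, Beta, Yan), (38, D, x1, 22, Delta, Eve), (38, D, x1, 22, Delta, Ivy), (38, D, x1, 37, Argo, Eve), (38, D, x1, 37, Argo, Ivy), (38, D, x1, 40, Beta, Eve), (38, D, x1, 40, Beta, Ivy), (38, F, p1, 22, Delta, Fay), (38, F, p1, 37, Argo, Fay), (38, F, p1, 40, Beta, Fay)}
π[sid, title, cid]: project onto (sid, title, cid) (6 duplicate(s) eliminated) → {(16, Lyra, law), (16, Lyra, mkt), (16, Lyra, rd), (20, Gamma, law), (20, Gamma, mkt), (20, Gamma, rd), (22, Delta, k1), (22, Delta, p1), (22, Delta, x1), (37, Argo, k1), (37, Argo, p1), (37, Argo, x1), (40, Beta, k1), (40, Beta, p1), (40, Beta, x1), (7, Beta, law), (7, Beta, mkt), (7, Beta, rd)}
Filtering on title = Beta leaves {(40, Beta, k1), (40, Beta, p1), (40, Beta, x1), (7, Beta, law), (7, Beta, mkt), (7, Beta, rd)}.
π[title, cid, sid]: project onto (title, cid, sid) → {(Beta, k1, 40), (Beta, law, 7), (Beta, mkt, 7), (Beta, p1, 40), (Beta, rd, 7), (Beta, x1, 40)}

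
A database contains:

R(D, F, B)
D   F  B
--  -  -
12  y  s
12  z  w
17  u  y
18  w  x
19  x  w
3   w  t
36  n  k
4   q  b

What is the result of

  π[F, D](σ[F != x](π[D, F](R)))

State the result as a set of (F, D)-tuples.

Projecting to D, F: {(12, y), (12, z), (17, u), (18, w), (19, x), (3, w), (36, n), (4, q)}
Filtering on F != x leaves {(12, y), (12, z), (17, u), (18, w), (3, w), (36, n), (4, q)}.
Projecting to F, D: {(n, 36), (q, 4), (u, 17), (w, 18), (w, 3), (y, 12), (z, 12)}

{(n, 36), (q, 4), (u, 17), (w, 18), (w, 3), (y, 12), (z, 12)}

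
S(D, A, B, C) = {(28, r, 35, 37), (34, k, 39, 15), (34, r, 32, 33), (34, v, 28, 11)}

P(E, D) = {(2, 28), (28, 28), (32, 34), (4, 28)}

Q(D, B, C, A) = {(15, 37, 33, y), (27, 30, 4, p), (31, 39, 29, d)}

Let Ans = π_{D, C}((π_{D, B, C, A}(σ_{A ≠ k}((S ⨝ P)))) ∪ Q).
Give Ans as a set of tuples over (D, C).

{(15, 33), (27, 4), (28, 37), (31, 29), (34, 11), (34, 33)}

Natural join on D: {(28, r, 35, 37, 2), (28, r, 35, 37, 28), (28, r, 35, 37, 4), (34, k, 39, 15, 32), (34, r, 32, 33, 32), (34, v, 28, 11, 32)}
Filtering on A ≠ k leaves {(28, r, 35, 37, 2), (28, r, 35, 37, 28), (28, r, 35, 37, 4), (34, r, 32, 33, 32), (34, v, 28, 11, 32)}.
Keep only column(s) D, B, C, A (2 duplicate(s) eliminated): {(28, 35, 37, r), (34, 28, 11, v), (34, 32, 33, r)}
Union: {(28, 35, 37, r), (34, 28, 11, v), (34, 32, 33, r)} with {(15, 37, 33, y), (27, 30, 4, p), (31, 39, 29, d)} → {(15, 37, 33, y), (27, 30, 4, p), (28, 35, 37, r), (31, 39, 29, d), (34, 28, 11, v), (34, 32, 33, r)}
Keep only column(s) D, C: {(15, 33), (27, 4), (28, 37), (31, 29), (34, 11), (34, 33)}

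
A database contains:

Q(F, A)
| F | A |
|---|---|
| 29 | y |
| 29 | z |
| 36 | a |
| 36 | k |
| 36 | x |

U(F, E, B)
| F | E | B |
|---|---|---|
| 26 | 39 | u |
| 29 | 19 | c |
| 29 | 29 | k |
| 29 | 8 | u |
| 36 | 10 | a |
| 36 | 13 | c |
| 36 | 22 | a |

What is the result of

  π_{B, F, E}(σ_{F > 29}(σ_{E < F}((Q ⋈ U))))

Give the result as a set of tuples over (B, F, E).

{(a, 36, 10), (a, 36, 22), (c, 36, 13)}

Joining Q and U on F yields {(29, y, 19, c), (29, y, 29, k), (29, y, 8, u), (29, z, 19, c), (29, z, 29, k), (29, z, 8, u), (36, a, 10, a), (36, a, 13, c), (36, a, 22, a), (36, k, 10, a), (36, k, 13, c), (36, k, 22, a), (36, x, 10, a), (36, x, 13, c), (36, x, 22, a)}.
σ[E < F]: keep tuples satisfying E < F → {(29, y, 19, c), (29, y, 8, u), (29, z, 19, c), (29, z, 8, u), (36, a, 10, a), (36, a, 13, c), (36, a, 22, a), (36, k, 10, a), (36, k, 13, c), (36, k, 22, a), (36, x, 10, a), (36, x, 13, c), (36, x, 22, a)}
σ[F > 29]: keep tuples satisfying F > 29 → {(36, a, 10, a), (36, a, 13, c), (36, a, 22, a), (36, k, 10, a), (36, k, 13, c), (36, k, 22, a), (36, x, 10, a), (36, x, 13, c), (36, x, 22, a)}
π_{B, F, E} gives {(a, 36, 10), (a, 36, 22), (c, 36, 13)} (6 duplicate(s) eliminated).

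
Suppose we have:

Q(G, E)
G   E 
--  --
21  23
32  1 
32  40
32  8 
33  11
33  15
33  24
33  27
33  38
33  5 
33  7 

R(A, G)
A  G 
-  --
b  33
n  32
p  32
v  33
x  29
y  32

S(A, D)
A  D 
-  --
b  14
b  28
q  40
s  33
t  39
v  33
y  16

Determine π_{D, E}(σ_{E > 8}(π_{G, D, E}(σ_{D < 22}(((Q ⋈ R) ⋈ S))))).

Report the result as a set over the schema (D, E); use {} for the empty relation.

{(14, 11), (14, 15), (14, 24), (14, 27), (14, 38), (16, 40)}

Q ⋈ R (natural join on G): {(32, 1, n), (32, 1, p), (32, 1, y), (32, 40, n), (32, 40, p), (32, 40, y), (32, 8, n), (32, 8, p), (32, 8, y), (33, 11, b), (33, 11, v), (33, 15, b), (33, 15, v), (33, 24, b), (33, 24, v), (33, 27, b), (33, 27, v), (33, 38, b), (33, 38, v), (33, 5, b), (33, 5, v), (33, 7, b), (33, 7, v)}
(Q ⋈ R) ⋈ S (natural join on A): {(32, 1, y, 16), (32, 40, y, 16), (32, 8, y, 16), (33, 11, b, 14), (33, 11, b, 28), (33, 11, v, 33), (33, 15, b, 14), (33, 15, b, 28), (33, 15, v, 33), (33, 24, b, 14), (33, 24, b, 28), (33, 24, v, 33), (33, 27, b, 14), (33, 27, b, 28), (33, 27, v, 33), (33, 38, b, 14), (33, 38, b, 28), (33, 38, v, 33), (33, 5, b, 14), (33, 5, b, 28), (33, 5, v, 33), (33, 7, b, 14), (33, 7, b, 28), (33, 7, v, 33)}
σ[D < 22]: keep tuples satisfying D < 22 → {(32, 1, y, 16), (32, 40, y, 16), (32, 8, y, 16), (33, 11, b, 14), (33, 15, b, 14), (33, 24, b, 14), (33, 27, b, 14), (33, 38, b, 14), (33, 5, b, 14), (33, 7, b, 14)}
π_{G, D, E} gives {(32, 16, 1), (32, 16, 40), (32, 16, 8), (33, 14, 11), (33, 14, 15), (33, 14, 24), (33, 14, 27), (33, 14, 38), (33, 14, 5), (33, 14, 7)}.
σ[E > 8]: keep tuples satisfying E > 8 → {(32, 16, 40), (33, 14, 11), (33, 14, 15), (33, 14, 24), (33, 14, 27), (33, 14, 38)}
π_{D, E} gives {(14, 11), (14, 15), (14, 24), (14, 27), (14, 38), (16, 40)}.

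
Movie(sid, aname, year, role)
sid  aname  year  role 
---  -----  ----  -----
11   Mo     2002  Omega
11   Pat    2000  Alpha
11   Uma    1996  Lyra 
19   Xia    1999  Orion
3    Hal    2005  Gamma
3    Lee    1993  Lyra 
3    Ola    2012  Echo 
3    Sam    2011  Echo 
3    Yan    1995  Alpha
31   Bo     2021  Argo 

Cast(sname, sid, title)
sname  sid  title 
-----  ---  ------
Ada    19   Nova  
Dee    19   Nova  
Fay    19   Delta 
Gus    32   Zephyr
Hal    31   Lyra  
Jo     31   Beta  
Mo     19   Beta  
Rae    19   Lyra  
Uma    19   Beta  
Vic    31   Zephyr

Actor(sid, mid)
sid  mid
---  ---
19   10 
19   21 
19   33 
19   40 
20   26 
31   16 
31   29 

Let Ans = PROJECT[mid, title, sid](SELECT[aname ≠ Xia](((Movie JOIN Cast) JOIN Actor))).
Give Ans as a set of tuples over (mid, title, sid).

{(16, Beta, 31), (16, Lyra, 31), (16, Zephyr, 31), (29, Beta, 31), (29, Lyra, 31), (29, Zephyr, 31)}

Natural join on sid: {(19, Xia, 1999, Orion, Ada, Nova), (19, Xia, 1999, Orion, Dee, Nova), (19, Xia, 1999, Orion, Fay, Delta), (19, Xia, 1999, Orion, Mo, Beta), (19, Xia, 1999, Orion, Rae, Lyra), (19, Xia, 1999, Orion, Uma, Beta), (31, Bo, 2021, Argo, Hal, Lyra), (31, Bo, 2021, Argo, Jo, Beta), (31, Bo, 2021, Argo, Vic, Zephyr)}
Natural join on sid: {(19, Xia, 1999, Orion, Ada, Nova, 10), (19, Xia, 1999, Orion, Ada, Nova, 21), (19, Xia, 1999, Orion, Ada, Nova, 33), (19, Xia, 1999, Orion, Ada, Nova, 40), (19, Xia, 1999, Orion, Dee, Nova, 10), (19, Xia, 1999, Orion, Dee, Nova, 21), (19, Xia, 1999, Orion, Dee, Nova, 33), (19, Xia, 1999, Orion, Dee, Nova, 40), (19, Xia, 1999, Orion, Fay, Delta, 10), (19, Xia, 1999, Orion, Fay, Delta, 21), (19, Xia, 1999, Orion, Fay, Delta, 33), (19, Xia, 1999, Orion, Fay, Delta, 40), (19, Xia, 1999, Orion, Mo, Beta, 10), (19, Xia, 1999, Orion, Mo, Beta, 21), (19, Xia, 1999, Orion, Mo, Beta, 33), (19, Xia, 1999, Orion, Mo, Beta, 40), (19, Xia, 1999, Orion, Rae, Lyra, 10), (19, Xia, 1999, Orion, Rae, Lyra, 21), (19, Xia, 1999, Orion, Rae, Lyra, 33), (19, Xia, 1999, Orion, Rae, Lyra, 40), (19, Xia, 1999, Orion, Uma, Beta, 10), (19, Xia, 1999, Orion, Uma, Beta, 21), (19, Xia, 1999, Orion, Uma, Beta, 33), (19, Xia, 1999, Orion, Uma, Beta, 40), (31, Bo, 2021, Argo, Hal, Lyra, 16), (31, Bo, 2021, Argo, Hal, Lyra, 29), (31, Bo, 2021, Argo, Jo, Beta, 16), (31, Bo, 2021, Argo, Jo, Beta, 29), (31, Bo, 2021, Argo, Vic, Zephyr, 16), (31, Bo, 2021, Argo, Vic, Zephyr, 29)}
σ[aname ≠ Xia]: keep tuples satisfying aname ≠ Xia → {(31, Bo, 2021, Argo, Hal, Lyra, 16), (31, Bo, 2021, Argo, Hal, Lyra, 29), (31, Bo, 2021, Argo, Jo, Beta, 16), (31, Bo, 2021, Argo, Jo, Beta, 29), (31, Bo, 2021, Argo, Vic, Zephyr, 16), (31, Bo, 2021, Argo, Vic, Zephyr, 29)}
π_{mid, title, sid} gives {(16, Beta, 31), (16, Lyra, 31), (16, Zephyr, 31), (29, Beta, 31), (29, Lyra, 31), (29, Zephyr, 31)}.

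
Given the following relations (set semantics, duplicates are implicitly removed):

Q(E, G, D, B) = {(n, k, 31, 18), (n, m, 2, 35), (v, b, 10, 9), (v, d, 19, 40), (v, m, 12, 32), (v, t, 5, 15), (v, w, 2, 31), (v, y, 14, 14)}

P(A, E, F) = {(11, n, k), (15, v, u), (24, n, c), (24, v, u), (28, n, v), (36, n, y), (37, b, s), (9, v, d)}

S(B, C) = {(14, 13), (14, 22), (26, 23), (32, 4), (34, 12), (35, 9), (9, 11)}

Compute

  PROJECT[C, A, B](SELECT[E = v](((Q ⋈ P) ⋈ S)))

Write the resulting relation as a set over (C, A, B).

Natural join on E: {(n, k, 31, 18, 11, k), (n, k, 31, 18, 24, c), (n, k, 31, 18, 28, v), (n, k, 31, 18, 36, y), (n, m, 2, 35, 11, k), (n, m, 2, 35, 24, c), (n, m, 2, 35, 28, v), (n, m, 2, 35, 36, y), (v, b, 10, 9, 15, u), (v, b, 10, 9, 24, u), (v, b, 10, 9, 9, d), (v, d, 19, 40, 15, u), (v, d, 19, 40, 24, u), (v, d, 19, 40, 9, d), (v, m, 12, 32, 15, u), (v, m, 12, 32, 24, u), (v, m, 12, 32, 9, d), (v, t, 5, 15, 15, u), (v, t, 5, 15, 24, u), (v, t, 5, 15, 9, d), (v, w, 2, 31, 15, u), (v, w, 2, 31, 24, u), (v, w, 2, 31, 9, d), (v, y, 14, 14, 15, u), (v, y, 14, 14, 24, u), (v, y, 14, 14, 9, d)}
Natural join on B: {(n, m, 2, 35, 11, k, 9), (n, m, 2, 35, 24, c, 9), (n, m, 2, 35, 28, v, 9), (n, m, 2, 35, 36, y, 9), (v, b, 10, 9, 15, u, 11), (v, b, 10, 9, 24, u, 11), (v, b, 10, 9, 9, d, 11), (v, m, 12, 32, 15, u, 4), (v, m, 12, 32, 24, u, 4), (v, m, 12, 32, 9, d, 4), (v, y, 14, 14, 15, u, 13), (v, y, 14, 14, 15, u, 22), (v, y, 14, 14, 24, u, 13), (v, y, 14, 14, 24, u, 22), (v, y, 14, 14, 9, d, 13), (v, y, 14, 14, 9, d, 22)}
Filtering on E = v leaves {(v, b, 10, 9, 15, u, 11), (v, b, 10, 9, 24, u, 11), (v, b, 10, 9, 9, d, 11), (v, m, 12, 32, 15, u, 4), (v, m, 12, 32, 24, u, 4), (v, m, 12, 32, 9, d, 4), (v, y, 14, 14, 15, u, 13), (v, y, 14, 14, 15, u, 22), (v, y, 14, 14, 24, u, 13), (v, y, 14, 14, 24, u, 22), (v, y, 14, 14, 9, d, 13), (v, y, 14, 14, 9, d, 22)}.
Projecting to C, A, B: {(11, 15, 9), (11, 24, 9), (11, 9, 9), (13, 15, 14), (13, 24, 14), (13, 9, 14), (22, 15, 14), (22, 24, 14), (22, 9, 14), (4, 15, 32), (4, 24, 32), (4, 9, 32)}

{(11, 15, 9), (11, 24, 9), (11, 9, 9), (13, 15, 14), (13, 24, 14), (13, 9, 14), (22, 15, 14), (22, 24, 14), (22, 9, 14), (4, 15, 32), (4, 24, 32), (4, 9, 32)}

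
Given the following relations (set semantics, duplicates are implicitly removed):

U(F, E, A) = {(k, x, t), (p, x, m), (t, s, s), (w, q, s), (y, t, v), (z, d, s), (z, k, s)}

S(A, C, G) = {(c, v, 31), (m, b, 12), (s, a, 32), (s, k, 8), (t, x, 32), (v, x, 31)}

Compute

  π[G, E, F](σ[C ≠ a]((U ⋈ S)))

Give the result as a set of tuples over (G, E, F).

U ⋈ S (natural join on A): {(k, x, t, x, 32), (p, x, m, b, 12), (t, s, s, a, 32), (t, s, s, k, 8), (w, q, s, a, 32), (w, q, s, k, 8), (y, t, v, x, 31), (z, d, s, a, 32), (z, d, s, k, 8), (z, k, s, a, 32), (z, k, s, k, 8)}
Filtering on C ≠ a leaves {(k, x, t, x, 32), (p, x, m, b, 12), (t, s, s, k, 8), (w, q, s, k, 8), (y, t, v, x, 31), (z, d, s, k, 8), (z, k, s, k, 8)}.
π_{G, E, F} gives {(12, x, p), (31, t, y), (32, x, k), (8, d, z), (8, k, z), (8, q, w), (8, s, t)}.

{(12, x, p), (31, t, y), (32, x, k), (8, d, z), (8, k, z), (8, q, w), (8, s, t)}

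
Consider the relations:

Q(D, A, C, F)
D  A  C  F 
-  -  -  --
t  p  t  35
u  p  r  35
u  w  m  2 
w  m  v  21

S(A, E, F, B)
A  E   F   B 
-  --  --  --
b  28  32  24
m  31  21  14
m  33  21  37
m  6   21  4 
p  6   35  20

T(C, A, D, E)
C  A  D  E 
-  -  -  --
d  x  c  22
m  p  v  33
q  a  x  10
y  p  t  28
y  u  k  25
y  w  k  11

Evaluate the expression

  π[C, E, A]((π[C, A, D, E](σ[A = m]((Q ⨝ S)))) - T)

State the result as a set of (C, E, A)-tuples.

Q ⋈ S (natural join on A, F): {(t, p, t, 35, 6, 20), (u, p, r, 35, 6, 20), (w, m, v, 21, 31, 14), (w, m, v, 21, 33, 37), (w, m, v, 21, 6, 4)}
Filtering on A = m leaves {(w, m, v, 21, 31, 14), (w, m, v, 21, 33, 37), (w, m, v, 21, 6, 4)}.
Keep only column(s) C, A, D, E: {(v, m, w, 31), (v, m, w, 33), (v, m, w, 6)}
Taking the difference: {(v, m, w, 31), (v, m, w, 33), (v, m, w, 6)}
Keep only column(s) C, E, A: {(v, 31, m), (v, 33, m), (v, 6, m)}

{(v, 31, m), (v, 33, m), (v, 6, m)}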